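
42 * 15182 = 637644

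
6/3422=3/1711 ≈ 0.00175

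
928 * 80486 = 74691008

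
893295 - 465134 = 428161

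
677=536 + 141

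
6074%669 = 53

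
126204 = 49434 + 76770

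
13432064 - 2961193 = 10470871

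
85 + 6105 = 6190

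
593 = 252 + 341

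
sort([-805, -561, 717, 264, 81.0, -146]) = [-805, -561, -146, 81.0, 264, 717]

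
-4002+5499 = 1497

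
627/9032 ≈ 0.0694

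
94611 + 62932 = 157543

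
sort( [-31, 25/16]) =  [-31, 25/16]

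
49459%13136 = 10051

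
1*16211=16211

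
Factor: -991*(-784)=2^4*7^2*991^1=776944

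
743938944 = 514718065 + 229220879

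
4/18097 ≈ 0.000221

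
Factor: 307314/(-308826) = -1 * 3^1 * 19^(-1) * 43^(-1) * 271^1 = -813/817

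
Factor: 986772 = 2^2*3^1*82231^1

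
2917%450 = 217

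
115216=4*28804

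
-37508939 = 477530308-515039247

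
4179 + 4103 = 8282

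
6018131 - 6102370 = -84239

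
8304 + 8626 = 16930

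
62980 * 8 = 503840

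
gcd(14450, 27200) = 850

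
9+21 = 30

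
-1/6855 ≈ -0.000146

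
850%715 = 135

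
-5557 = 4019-9576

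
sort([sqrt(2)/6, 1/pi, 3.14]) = [sqrt(2)/6, 1/pi, 3.14]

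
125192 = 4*31298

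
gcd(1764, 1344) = 84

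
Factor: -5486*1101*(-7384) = 2^4*3^1*13^2*71^1*211^1*367^1 = 44599995024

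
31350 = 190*165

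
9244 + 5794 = 15038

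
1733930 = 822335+911595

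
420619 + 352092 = 772711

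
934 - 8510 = -7576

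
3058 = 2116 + 942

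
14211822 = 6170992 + 8040830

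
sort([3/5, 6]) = [3/5, 6]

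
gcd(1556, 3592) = 4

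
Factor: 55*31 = 5^1*11^1*31^1 = 1705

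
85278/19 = 4488 + 6/19 ≈ 4488.32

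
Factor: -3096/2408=-1*3^2*7^(-1)=-9/7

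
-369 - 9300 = -9669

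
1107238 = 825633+281605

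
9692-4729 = 4963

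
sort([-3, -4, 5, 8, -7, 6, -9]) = [-9, -7, -4, -3, 5, 6, 8]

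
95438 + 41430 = 136868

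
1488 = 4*372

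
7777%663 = 484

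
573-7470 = -6897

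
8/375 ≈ 0.0213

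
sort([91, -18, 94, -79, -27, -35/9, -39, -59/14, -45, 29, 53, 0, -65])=[-79, -65, -45, -39, -27, -18, -59/14, -35/9, 0, 29, 53, 91, 94]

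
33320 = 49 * 680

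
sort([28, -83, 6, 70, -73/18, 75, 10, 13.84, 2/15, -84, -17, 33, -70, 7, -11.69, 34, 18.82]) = [-84, -83, -70, -17, -11.69, -73/18, 2/15, 6, 7, 10, 13.84, 18.82, 28, 33, 34, 70, 75]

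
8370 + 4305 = 12675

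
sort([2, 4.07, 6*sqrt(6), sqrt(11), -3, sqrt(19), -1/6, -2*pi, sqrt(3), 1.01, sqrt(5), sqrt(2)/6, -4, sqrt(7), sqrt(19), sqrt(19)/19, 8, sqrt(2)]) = [-2*pi, -4, -3, -1/6, sqrt(19)/19, sqrt(2)/6, 1.01, sqrt(2), sqrt(3), 2, sqrt(5), sqrt(7), sqrt(11), 4.07, sqrt(19), sqrt(19), 8, 6*sqrt(6)]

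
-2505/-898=2 + 709/898 ≈ 2.79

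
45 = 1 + 44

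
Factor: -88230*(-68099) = 2^1*3^1*5^1*17^1*173^1*68099^1 = 6008374770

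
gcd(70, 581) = 7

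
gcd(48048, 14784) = 3696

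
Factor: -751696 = -1 * 2^4 * 11^1 * 4271^1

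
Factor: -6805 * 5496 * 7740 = -1 * 2^5 * 3^3 * 5^2 * 43^1 * 229^1 * 1361^1 = -289478167200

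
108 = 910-802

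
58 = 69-11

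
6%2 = 0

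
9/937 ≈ 0.00961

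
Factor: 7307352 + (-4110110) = 2^1*149^1*10729^1 = 3197242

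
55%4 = 3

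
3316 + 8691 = 12007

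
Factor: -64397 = -1 * 71^1 * 907^1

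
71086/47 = 1512 + 22/47 ≈ 1512.47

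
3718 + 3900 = 7618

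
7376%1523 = 1284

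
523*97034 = 50748782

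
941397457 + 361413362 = 1302810819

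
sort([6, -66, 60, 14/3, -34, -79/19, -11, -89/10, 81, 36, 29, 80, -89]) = [-89, -66, -34, -11, -89/10, -79/19, 14/3, 6, 29, 36, 60, 80, 81]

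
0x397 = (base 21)21g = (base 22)1jh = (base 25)1bj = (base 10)919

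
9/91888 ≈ 0.0000979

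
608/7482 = 304/3741 ≈ 0.0813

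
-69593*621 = -43217253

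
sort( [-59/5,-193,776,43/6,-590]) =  [-590,-193,-59/5,43/6,776]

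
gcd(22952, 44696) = 1208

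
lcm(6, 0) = 0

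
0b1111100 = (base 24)54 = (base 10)124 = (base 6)324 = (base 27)4g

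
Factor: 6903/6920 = 2^(-3)*3^2*5^(-1)*13^1*59^1*173^(-1)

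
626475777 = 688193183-61717406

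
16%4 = 0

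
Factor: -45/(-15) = 3^1 = 3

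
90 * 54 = 4860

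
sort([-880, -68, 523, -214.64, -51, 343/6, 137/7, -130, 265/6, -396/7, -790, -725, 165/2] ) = [-880, -790, -725, -214.64, -130, -68, -396/7, -51, 137/7, 265/6, 343/6, 165/2, 523] 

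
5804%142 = 124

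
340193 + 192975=533168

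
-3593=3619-7212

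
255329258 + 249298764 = 504628022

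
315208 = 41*7688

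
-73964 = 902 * (-82)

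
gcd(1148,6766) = 2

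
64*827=52928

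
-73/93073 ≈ -0.000784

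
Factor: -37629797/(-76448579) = 281^(-1)*272059^(-1)*37629797^1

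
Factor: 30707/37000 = 2^(-3)*5^(-3)*37^(-1)*30707^1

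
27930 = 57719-29789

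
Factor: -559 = -1 * 13^1 * 43^1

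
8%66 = 8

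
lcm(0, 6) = 0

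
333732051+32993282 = 366725333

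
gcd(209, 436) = 1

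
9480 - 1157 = 8323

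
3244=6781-3537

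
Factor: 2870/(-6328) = -1 * 2^(-2) * 5^1 * 41^1 * 113^(-1) = -205/452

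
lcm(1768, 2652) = 5304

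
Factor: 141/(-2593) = -1*3^1*47^1*2593^(-1)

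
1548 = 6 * 258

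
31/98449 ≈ 0.000315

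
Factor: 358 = 2^1*179^1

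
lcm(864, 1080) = 4320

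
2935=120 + 2815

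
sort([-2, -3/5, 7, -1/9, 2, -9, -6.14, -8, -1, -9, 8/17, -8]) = [-9, -9, -8, -8, -6.14, -2, -1, -3/5, -1/9, 8/17, 2, 7]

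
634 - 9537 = -8903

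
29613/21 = 9871/7 ≈ 1410.14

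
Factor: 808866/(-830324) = -1 * 2^(-1) * 3^4 * 11^(-1) * 113^(-1) * 167^(-1) * 4993^1 = -404433/415162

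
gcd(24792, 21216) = 24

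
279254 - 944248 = -664994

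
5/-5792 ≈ -0.000863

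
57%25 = 7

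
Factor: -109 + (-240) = -1 * 349^1 = -349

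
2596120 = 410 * 6332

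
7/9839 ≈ 0.000711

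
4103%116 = 43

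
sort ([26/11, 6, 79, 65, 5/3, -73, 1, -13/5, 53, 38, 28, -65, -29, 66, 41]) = [-73, -65, -29, -13/5, 1, 5/3, 26/11, 6, 28, 38, 41, 53, 65, 66, 79]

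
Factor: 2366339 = 239^1*9901^1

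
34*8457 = 287538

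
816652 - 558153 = 258499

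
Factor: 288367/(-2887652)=-1 * 2^(-2) * 53^(-2) * 257^(-1) * 457^1 * 631^1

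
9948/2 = 4974 = 4974.00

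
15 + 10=25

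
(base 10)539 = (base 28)j7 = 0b1000011011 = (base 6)2255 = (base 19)197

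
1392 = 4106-2714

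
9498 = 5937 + 3561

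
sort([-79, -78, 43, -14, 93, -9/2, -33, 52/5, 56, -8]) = [-79, -78, -33, -14, -8, -9/2, 52/5, 43, 56, 93]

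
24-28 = -4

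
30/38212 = 15/19106 ≈ 0.000785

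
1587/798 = 529/266 ≈ 1.99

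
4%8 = 4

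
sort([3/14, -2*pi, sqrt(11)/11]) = [-2*pi, 3/14, sqrt(11)/11]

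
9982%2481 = 58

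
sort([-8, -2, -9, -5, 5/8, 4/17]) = [-9, -8, -5, -2, 4/17, 5/8]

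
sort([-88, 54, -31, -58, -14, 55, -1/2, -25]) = [-88, -58, -31, -25, -14, -1/2, 54, 55]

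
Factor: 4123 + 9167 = 2^1 * 3^1 * 5^1 * 443^1 = 13290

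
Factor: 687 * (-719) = -1 * 3^1 * 229^1 * 719^1 = -493953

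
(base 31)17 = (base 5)123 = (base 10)38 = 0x26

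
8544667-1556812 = 6987855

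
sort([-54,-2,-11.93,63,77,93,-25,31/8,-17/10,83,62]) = [-54,-25,-11.93,-2,-17/10,31/8,62,63,77,83,93]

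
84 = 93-9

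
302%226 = 76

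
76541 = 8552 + 67989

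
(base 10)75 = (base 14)55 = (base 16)4b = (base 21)3c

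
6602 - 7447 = -845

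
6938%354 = 212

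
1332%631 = 70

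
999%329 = 12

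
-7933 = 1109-9042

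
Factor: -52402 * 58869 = -1 * 2^1 * 3^2 * 7^1 * 19^1 * 31^1 * 197^1 * 211^1 = -3084853338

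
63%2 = 1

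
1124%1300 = 1124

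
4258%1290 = 388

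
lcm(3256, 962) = 42328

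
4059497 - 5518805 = -1459308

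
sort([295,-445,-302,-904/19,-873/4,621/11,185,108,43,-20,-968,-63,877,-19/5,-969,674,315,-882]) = [-969,-968,-882,-445,-302,-873/4,-63,-904/19,-20,-19/5,43,621/11,108,185,295,315,674,877]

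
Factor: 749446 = 2^1 * 61^1 * 6143^1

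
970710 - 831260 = 139450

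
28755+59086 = 87841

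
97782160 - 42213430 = 55568730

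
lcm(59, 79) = 4661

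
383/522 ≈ 0.734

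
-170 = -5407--5237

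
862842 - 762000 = 100842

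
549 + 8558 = 9107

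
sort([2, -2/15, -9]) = [-9, -2/15, 2]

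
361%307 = 54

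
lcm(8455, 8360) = 744040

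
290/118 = 145/59 ≈ 2.46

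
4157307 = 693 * 5999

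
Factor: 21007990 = 2^1*5^1*41^1*51239^1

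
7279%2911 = 1457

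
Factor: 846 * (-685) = -1 * 2^1 * 3^2 * 5^1 * 47^1 * 137^1 = -579510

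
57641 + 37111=94752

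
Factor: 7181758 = 2^1*3590879^1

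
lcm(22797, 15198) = 45594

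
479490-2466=477024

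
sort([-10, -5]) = [-10, -5]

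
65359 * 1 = 65359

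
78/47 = 1 + 31/47 ≈ 1.66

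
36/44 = 9/11 ≈ 0.818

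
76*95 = 7220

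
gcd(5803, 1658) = 829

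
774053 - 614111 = 159942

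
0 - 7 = -7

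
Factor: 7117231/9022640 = 2^(-4)*5^(-1)*41^1*43^1*367^1*10253^(-1) = 647021/820240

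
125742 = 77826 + 47916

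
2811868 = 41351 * 68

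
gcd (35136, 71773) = 1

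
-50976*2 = -101952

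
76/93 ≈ 0.817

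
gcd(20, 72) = 4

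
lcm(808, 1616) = 1616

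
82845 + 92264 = 175109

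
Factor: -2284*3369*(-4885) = 2^2*3^1*5^1*571^1*977^1*1123^1 = 37589078460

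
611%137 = 63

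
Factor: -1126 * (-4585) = 2^1 * 5^1 * 7^1 * 131^1 * 563^1 = 5162710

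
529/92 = 5 + 3/4 = 5.75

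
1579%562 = 455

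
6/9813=2/3271 ≈ 0.000611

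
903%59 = 18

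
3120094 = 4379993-1259899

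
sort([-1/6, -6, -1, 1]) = [-6, -1, -1/6, 1]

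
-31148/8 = -3893 - 1/2 = -3893.50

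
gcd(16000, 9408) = 64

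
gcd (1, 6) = 1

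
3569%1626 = 317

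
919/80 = 11 + 39/80 ≈ 11.49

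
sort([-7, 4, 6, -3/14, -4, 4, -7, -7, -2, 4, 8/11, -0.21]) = [-7, -7, -7, -4, -2, -3/14, -0.21, 8/11, 4, 4, 4, 6]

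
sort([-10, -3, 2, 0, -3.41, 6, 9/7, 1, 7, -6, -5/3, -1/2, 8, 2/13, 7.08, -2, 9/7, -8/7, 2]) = [-10, -6, -3.41, -3, -2, -5/3, -8/7, -1/2, 0, 2/13, 1, 9/7, 9/7, 2, 2, 6, 7, 7.08, 8]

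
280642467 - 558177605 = -277535138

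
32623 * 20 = 652460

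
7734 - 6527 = 1207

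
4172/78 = 2086/39 ≈ 53.49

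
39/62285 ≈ 0.000626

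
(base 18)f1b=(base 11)3745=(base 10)4889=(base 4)1030121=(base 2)1001100011001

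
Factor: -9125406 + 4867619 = -1 * 4257787^1 = -4257787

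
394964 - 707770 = -312806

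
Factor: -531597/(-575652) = 2^(-2)*7^(-2)*181^1 = 181/196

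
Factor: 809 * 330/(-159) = -1 * 2^1 * 5^1 * 11^1 * 53^(-1) * 809^1 = -88990/53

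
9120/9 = 1013 + 1/3≈1013.33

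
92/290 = 46/145 ≈ 0.317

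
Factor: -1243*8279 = -1*11^1*17^1*113^1*487^1 = -10290797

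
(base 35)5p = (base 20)a0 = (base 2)11001000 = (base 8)310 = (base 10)200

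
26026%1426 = 358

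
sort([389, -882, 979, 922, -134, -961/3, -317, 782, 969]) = [-882, -961/3, -317, -134, 389, 782, 922, 969, 979]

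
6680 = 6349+331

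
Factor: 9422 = 2^1 * 7^1 * 673^1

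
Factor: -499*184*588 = -1*2^5*3^1*7^2*23^1*499^1 = -53987808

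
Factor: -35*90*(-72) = 2^4*3^4*5^2*7^1 = 226800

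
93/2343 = 31/781 ≈ 0.0397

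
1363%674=15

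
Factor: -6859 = -1*19^3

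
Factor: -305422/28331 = -1*2^1*13^1*17^1*41^ (-1) = -442/41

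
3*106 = 318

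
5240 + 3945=9185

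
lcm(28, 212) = 1484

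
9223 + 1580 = 10803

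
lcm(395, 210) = 16590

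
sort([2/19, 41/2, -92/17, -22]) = [-22, -92/17, 2/19, 41/2]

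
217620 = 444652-227032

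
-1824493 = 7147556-8972049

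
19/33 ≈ 0.576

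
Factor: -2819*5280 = -1*2^5*3^1*5^1*11^1*2819^1 = -14884320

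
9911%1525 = 761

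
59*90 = 5310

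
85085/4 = 21271 + 1/4 = 21271.25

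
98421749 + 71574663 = 169996412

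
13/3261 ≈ 0.00399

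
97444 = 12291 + 85153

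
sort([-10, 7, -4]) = [-10, -4, 7]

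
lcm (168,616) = 1848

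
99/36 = 2 + 3/4 = 2.75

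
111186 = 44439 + 66747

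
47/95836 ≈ 0.000490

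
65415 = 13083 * 5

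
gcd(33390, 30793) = 371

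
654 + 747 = 1401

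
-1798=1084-2882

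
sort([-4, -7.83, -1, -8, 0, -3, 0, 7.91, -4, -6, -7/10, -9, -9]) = [-9, -9, -8, -7.83, -6, -4, -4, -3, -1, -7/10, 0, 0, 7.91]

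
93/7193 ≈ 0.0129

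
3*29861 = 89583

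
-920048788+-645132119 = -1565180907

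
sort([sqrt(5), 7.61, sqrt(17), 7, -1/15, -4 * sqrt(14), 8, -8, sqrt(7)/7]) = [-4 * sqrt(14), -8, -1/15, sqrt(7)/7, sqrt(5), sqrt(17), 7, 7.61, 8]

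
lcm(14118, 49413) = 98826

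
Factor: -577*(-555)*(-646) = -1*2^1*3^1*5^1*17^1*19^1*37^1*577^1 = -206871810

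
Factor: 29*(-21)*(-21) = 3^2*7^2*29^1 = 12789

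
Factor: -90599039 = -1*2281^1*39719^1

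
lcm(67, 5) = 335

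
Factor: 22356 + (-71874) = -1 * 2^1 * 3^3 * 7^1 * 131^1 = -49518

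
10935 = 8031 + 2904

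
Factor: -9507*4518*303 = -1*2^1*3^4*101^1*251^1*3169^1 = -13014645678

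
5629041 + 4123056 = 9752097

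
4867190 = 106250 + 4760940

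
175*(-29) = -5075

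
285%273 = 12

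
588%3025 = 588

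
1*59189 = 59189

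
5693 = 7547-1854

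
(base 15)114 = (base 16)f4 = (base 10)244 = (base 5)1434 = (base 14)136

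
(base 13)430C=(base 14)356B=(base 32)92R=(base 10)9307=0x245B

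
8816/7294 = 4408/3647 ≈ 1.21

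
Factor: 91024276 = 2^2 * 7^1 * 227^1 * 14321^1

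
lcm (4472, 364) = 31304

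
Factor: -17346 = -1*2^1*3^1*7^2*59^1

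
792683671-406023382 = 386660289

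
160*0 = 0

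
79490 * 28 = 2225720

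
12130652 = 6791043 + 5339609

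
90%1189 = 90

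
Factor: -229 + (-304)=-1*13^1*41^1=-533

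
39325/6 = 6554 + 1/6 ≈ 6554.17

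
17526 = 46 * 381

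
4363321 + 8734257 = 13097578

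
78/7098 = 1/91 ≈ 0.0110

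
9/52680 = 3/17560 ≈ 0.000171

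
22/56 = 11/28 ≈ 0.393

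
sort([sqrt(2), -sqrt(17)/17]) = [-sqrt(17)/17, sqrt(2)]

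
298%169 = 129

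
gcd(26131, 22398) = 3733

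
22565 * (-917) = -20692105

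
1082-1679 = -597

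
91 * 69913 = 6362083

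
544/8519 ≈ 0.0639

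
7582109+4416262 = 11998371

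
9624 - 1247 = 8377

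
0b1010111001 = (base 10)697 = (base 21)1c4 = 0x2b9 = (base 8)1271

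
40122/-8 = -5015 - 1/4 = -5015.25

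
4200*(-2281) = -9580200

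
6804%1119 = 90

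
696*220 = 153120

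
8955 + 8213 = 17168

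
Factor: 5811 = 3^1*13^1*149^1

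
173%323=173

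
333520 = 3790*88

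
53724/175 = 306+174/175 ≈ 306.99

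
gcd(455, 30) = 5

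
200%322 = 200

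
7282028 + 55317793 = 62599821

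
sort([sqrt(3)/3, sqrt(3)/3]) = [sqrt(3)/3, sqrt(3)/3]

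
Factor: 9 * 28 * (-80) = -1 * 2^6 * 3^2 * 5^1 * 7^1 = -20160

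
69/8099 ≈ 0.00852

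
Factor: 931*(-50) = -1*2^1*5^2*7^2*19^1 = -46550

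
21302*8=170416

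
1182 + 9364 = 10546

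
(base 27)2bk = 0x6ef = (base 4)123233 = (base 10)1775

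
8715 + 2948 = 11663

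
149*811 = 120839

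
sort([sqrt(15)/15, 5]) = [sqrt(15)/15, 5]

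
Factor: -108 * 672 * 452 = -1 * 2^9 * 3^4 * 7^1 * 113^1 = -32804352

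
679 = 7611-6932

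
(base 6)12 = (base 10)8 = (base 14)8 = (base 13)8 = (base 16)8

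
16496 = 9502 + 6994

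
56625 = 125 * 453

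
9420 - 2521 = 6899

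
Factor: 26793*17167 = 3^2*13^1*229^1*17167^1 = 459955431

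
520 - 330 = 190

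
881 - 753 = 128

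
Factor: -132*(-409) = 2^2*3^1*11^1*409^1 = 53988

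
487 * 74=36038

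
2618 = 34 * 77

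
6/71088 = 1/11848 ≈ 0.0000844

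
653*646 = 421838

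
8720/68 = 2180/17 ≈ 128.24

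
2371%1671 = 700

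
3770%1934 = 1836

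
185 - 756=-571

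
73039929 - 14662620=58377309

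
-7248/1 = -7248 = -7248.00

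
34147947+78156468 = 112304415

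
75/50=3/2=1.50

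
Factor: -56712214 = -1 * 2^1 * 13^1 * 97^1 * 113^1 * 199^1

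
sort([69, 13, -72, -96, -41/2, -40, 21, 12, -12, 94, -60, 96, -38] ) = [-96, -72, -60, -40, -38, -41/2, -12, 12, 13, 21, 69, 94, 96] 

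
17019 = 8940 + 8079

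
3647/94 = 38 + 75/94 ≈ 38.80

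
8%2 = 0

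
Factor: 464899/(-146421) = -1*3^(-3)*11^(-1)*23^1*41^1 = -943/297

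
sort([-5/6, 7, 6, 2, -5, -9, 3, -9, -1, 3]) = [-9, -9, -5, -1, -5/6, 2, 3, 3, 6, 7]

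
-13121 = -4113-9008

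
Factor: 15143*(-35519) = -1*11^1*19^1*797^1*3229^1 = -537864217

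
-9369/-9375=3123/3125 ≈ 0.999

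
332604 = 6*55434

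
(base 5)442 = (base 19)68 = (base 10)122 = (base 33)3n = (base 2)1111010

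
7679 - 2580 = 5099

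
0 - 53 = -53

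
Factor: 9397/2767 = 2767^(-1)*9397^1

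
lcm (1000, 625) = 5000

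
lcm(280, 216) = 7560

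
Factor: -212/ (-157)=2^2*53^1*157^ (-1)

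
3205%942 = 379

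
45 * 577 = 25965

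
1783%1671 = 112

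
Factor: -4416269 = -1*11^1*13^1*89^1*347^1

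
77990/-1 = -77990 = -77990.00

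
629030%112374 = 67160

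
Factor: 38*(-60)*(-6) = 2^4*3^2*5^1*19^1 = 13680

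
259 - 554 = -295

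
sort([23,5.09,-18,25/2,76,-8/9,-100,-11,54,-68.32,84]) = [-100,-68.32,-18,-11,-8/9,5.09,25/2,23,54,76,84]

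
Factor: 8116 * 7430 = 2^3 * 5^1 * 743^1 * 2029^1 = 60301880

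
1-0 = 1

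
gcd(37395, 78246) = 27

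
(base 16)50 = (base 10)80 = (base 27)2q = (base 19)44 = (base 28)2o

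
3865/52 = 74 + 17/52 ≈ 74.33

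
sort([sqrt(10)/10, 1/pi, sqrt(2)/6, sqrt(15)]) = [sqrt(2)/6, sqrt(10)/10, 1/pi, sqrt(15)]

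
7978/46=3989/23 ≈ 173.43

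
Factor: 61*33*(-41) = -1*3^1*11^1*41^1*61^1 = -82533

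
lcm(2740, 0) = 0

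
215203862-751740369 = -536536507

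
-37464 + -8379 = -45843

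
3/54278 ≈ 0.0000553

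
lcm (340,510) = 1020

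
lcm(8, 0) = 0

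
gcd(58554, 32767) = 1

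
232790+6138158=6370948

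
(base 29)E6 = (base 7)1126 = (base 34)C4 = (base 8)634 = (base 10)412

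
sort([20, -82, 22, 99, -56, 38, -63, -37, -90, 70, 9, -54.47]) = [-90, -82, -63, -56, -54.47, -37, 9, 20, 22, 38, 70, 99]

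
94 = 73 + 21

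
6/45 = 2/15 ≈ 0.133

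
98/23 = 4 + 6/23 ≈ 4.26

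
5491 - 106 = 5385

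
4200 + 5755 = 9955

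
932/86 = 10 + 36/43 ≈ 10.84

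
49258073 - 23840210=25417863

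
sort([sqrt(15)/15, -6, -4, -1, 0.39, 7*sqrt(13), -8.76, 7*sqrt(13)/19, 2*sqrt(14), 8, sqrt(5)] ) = [-8.76, -6, -4, -1, sqrt(15)/15, 0.39, 7*sqrt(13)/19, sqrt(5), 2*sqrt(14), 8, 7*sqrt(13)] 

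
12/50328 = 1/4194 ≈ 0.000238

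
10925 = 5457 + 5468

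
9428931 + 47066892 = 56495823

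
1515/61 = 24 + 51/61 ≈ 24.84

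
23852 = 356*67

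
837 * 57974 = 48524238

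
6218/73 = 85 + 13/73 ≈ 85.18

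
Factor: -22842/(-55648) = 2^(-4)*3^5*37^(-1) = 243/592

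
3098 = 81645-78547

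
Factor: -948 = -1*2^2*3^1*79^1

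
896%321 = 254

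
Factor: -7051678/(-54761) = 2^1*7^(-1)*1327^1*2657^1*7823^(-1)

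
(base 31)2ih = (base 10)2497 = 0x9c1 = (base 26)3i1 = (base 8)4701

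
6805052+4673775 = 11478827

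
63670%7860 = 790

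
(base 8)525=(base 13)203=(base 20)h1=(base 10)341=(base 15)17b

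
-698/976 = -349/488≈-0.715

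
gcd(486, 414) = 18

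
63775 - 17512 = 46263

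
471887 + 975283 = 1447170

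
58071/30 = 19357/10 = 1935.70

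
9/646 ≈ 0.0139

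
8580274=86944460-78364186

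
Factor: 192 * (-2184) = -1 * 2^9 * 3^2 * 7^1 * 13^1 = -419328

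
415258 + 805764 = 1221022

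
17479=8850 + 8629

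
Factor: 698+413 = 11^1*101^1 = 1111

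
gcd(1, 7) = 1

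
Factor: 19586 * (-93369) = -1 * 2^1 * 3^1 * 7^1 * 1399^1 * 31123^1 = -1828725234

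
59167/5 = 11833 + 2/5 = 11833.40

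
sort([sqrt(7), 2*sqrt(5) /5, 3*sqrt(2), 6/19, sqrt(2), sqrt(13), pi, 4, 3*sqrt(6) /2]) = [6/19, 2*sqrt(5) /5, sqrt(2), sqrt(7), pi, sqrt(13), 3*sqrt(6) /2, 4, 3*sqrt(2)]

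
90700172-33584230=57115942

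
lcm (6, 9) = 18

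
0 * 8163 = 0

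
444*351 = 155844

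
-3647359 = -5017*727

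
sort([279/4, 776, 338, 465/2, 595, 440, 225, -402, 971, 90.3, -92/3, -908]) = [-908, -402, -92/3, 279/4, 90.3, 225, 465/2, 338, 440, 595, 776, 971]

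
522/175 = 2 + 172/175 ≈ 2.98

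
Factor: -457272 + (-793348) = -1*2^2*5^1*7^1*8933^1 = -1250620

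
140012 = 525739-385727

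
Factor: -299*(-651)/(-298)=-1*2^(-1)*3^1*7^1*13^1*23^1*31^1*149^(-1)=-194649/298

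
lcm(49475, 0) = 0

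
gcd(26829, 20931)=3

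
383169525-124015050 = 259154475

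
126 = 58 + 68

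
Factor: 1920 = 2^7*3^1*5^1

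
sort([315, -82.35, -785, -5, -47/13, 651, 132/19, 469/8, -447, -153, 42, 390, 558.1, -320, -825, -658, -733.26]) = [-825, -785, -733.26, -658, -447, -320, -153, -82.35, -5, -47/13, 132/19, 42, 469/8, 315, 390, 558.1, 651]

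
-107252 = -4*26813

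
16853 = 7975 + 8878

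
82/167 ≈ 0.491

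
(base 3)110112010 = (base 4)2032221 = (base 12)5349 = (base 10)9129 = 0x23a9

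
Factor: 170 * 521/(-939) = -1 * 2^1 * 3^(-1) * 5^1 * 17^1 * 313^(-1) * 521^1 = -88570/939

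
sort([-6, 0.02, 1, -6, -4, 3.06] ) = [-6, -6, -4, 0.02, 1, 3.06] 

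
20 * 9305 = 186100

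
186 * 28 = 5208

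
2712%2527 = 185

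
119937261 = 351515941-231578680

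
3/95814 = 1/31938 ≈ 0.0000313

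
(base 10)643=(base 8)1203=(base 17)23e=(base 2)1010000011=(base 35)id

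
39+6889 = 6928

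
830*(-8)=-6640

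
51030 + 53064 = 104094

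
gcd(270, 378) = 54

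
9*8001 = 72009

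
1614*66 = 106524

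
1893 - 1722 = 171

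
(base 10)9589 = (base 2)10010101110101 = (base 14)36cd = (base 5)301324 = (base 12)5671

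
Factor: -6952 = -1*2^3*11^1*79^1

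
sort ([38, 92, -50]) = [-50, 38, 92]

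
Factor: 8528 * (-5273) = -1 * 2^4 * 13^1 * 41^1 * 5273^1 = -44968144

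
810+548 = 1358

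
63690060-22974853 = 40715207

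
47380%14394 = 4198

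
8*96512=772096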